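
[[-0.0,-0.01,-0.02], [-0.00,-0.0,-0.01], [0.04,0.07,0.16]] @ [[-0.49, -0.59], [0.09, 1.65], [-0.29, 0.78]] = [[0.0, -0.03], [0.0, -0.01], [-0.06, 0.22]]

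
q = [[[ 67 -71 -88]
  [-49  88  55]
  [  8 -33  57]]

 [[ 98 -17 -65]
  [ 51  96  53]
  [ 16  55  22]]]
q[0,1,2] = 55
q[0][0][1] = -71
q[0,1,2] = 55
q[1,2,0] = 16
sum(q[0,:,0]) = 26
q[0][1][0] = -49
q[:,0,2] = [-88, -65]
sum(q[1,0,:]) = 16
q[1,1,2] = 53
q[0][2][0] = 8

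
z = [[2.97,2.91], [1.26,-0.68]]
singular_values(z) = [4.18, 1.36]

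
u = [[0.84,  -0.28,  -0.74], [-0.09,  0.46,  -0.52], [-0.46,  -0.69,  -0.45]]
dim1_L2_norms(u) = [1.15, 0.7, 0.94]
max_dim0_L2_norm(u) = 1.01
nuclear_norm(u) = 2.78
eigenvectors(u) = [[0.41, 0.92, 0.33], [0.34, 0.16, -0.86], [0.85, -0.35, 0.38]]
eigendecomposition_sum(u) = [[-0.09, -0.18, -0.33], [-0.08, -0.15, -0.28], [-0.2, -0.38, -0.70]] + [[0.87, 0.13, -0.47], [0.15, 0.02, -0.08], [-0.33, -0.05, 0.18]] + [[0.06, -0.23, 0.06], [-0.17, 0.59, -0.16], [0.07, -0.26, 0.07]]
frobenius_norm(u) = 1.65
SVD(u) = [[-0.95, 0.21, 0.22], [-0.18, 0.21, -0.96], [-0.25, -0.96, -0.16]] @ diag([1.1837536383795675, 0.9320485943846549, 0.6647651775843291]) @ [[-0.57, 0.30, 0.77], [0.64, 0.75, 0.18], [0.52, -0.59, 0.62]]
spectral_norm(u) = 1.18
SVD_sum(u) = [[0.64, -0.34, -0.87], [0.12, -0.06, -0.16], [0.17, -0.09, -0.22]] + [[0.12, 0.15, 0.04], [0.12, 0.14, 0.03], [-0.57, -0.67, -0.16]] + [[0.08,-0.09,0.09], [-0.33,0.38,-0.39], [-0.05,0.06,-0.06]]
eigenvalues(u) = [-0.95, 1.07, 0.72]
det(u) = -0.73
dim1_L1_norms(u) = [1.86, 1.07, 1.6]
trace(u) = 0.85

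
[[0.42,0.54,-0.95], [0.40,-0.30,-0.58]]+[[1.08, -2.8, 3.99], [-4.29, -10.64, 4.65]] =[[1.50, -2.26, 3.04], [-3.89, -10.94, 4.07]]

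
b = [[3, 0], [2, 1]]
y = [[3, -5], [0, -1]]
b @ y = [[9, -15], [6, -11]]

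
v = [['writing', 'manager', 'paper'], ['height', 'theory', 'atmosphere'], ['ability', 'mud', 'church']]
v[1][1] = 'theory'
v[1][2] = 'atmosphere'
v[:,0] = ['writing', 'height', 'ability']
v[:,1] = ['manager', 'theory', 'mud']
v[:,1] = ['manager', 'theory', 'mud']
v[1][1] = 'theory'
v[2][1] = 'mud'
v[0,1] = 'manager'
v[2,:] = ['ability', 'mud', 'church']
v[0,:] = ['writing', 'manager', 'paper']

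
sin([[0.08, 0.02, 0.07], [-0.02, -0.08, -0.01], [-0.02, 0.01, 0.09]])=[[0.08, 0.02, 0.07], [-0.02, -0.08, -0.01], [-0.02, 0.01, 0.09]]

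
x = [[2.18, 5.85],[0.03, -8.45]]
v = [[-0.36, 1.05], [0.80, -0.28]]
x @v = [[3.90, 0.65], [-6.77, 2.4]]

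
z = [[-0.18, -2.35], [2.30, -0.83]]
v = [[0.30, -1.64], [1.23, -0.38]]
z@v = [[-2.94, 1.19], [-0.33, -3.46]]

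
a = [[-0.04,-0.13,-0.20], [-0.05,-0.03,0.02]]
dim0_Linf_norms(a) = [0.05, 0.13, 0.2]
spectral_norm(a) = 0.24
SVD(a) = [[-1.00, -0.03], [-0.03, 1.00]] @ diag([0.24200396052483883, 0.061107144347385754]) @ [[0.17, 0.54, 0.82], [-0.8, -0.42, 0.44]]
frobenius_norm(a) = 0.25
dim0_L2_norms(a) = [0.06, 0.13, 0.2]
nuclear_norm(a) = 0.30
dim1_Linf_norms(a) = [0.2, 0.05]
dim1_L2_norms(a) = [0.24, 0.06]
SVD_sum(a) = [[-0.04, -0.13, -0.20], [-0.0, -0.0, -0.01]] + [[0.00,0.00,-0.0],  [-0.05,-0.03,0.03]]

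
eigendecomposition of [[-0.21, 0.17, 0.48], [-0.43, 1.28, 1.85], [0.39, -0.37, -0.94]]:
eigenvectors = [[-0.36, -0.74, 0.07], [-0.66, 0.46, 0.98], [0.66, -0.49, -0.18]]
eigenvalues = [-0.78, 0.0, 0.91]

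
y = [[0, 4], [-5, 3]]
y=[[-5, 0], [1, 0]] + [[5, 4], [-6, 3]]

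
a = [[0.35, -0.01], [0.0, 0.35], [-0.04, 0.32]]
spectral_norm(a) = 0.48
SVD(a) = [[0.13, 0.99],[-0.72, 0.16],[-0.68, 0.03]] @ diag([0.4770407223366299, 0.34861461419818046]) @ [[0.16, -0.99], [0.99, 0.16]]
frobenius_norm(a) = 0.59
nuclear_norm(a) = 0.83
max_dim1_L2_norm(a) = 0.35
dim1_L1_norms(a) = [0.36, 0.35, 0.36]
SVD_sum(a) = [[0.01, -0.06], [-0.05, 0.34], [-0.05, 0.32]] + [[0.34, 0.05], [0.05, 0.01], [0.01, 0.00]]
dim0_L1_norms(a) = [0.39, 0.68]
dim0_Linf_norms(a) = [0.35, 0.35]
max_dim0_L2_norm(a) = 0.47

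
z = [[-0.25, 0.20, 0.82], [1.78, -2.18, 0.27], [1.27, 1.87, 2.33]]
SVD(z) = [[0.19, 0.01, -0.98], [-0.35, 0.93, -0.06], [0.92, 0.36, 0.18]] @ diag([3.3778820024416207, 2.743634767876602, 0.6080143403569471]) @ [[0.14, 0.75, 0.65], [0.77, -0.50, 0.4], [0.62, 0.44, -0.65]]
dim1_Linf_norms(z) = [0.82, 2.18, 2.33]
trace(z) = -0.10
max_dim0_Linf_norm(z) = 2.33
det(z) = 5.63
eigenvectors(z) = [[-0.25, -0.54, -0.08], [-0.14, -0.62, -0.91], [-0.96, 0.57, 0.40]]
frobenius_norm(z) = 4.39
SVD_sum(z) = [[0.09, 0.48, 0.42], [-0.17, -0.90, -0.78], [0.44, 2.31, 2.01]] + [[0.03, -0.02, 0.01], [1.97, -1.27, 1.03], [0.76, -0.49, 0.39]] + [[-0.37,-0.26,0.39], [-0.02,-0.02,0.02], [0.07,0.05,-0.07]]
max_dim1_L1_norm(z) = 5.47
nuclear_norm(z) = 6.73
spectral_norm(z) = 3.38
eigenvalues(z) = [2.94, -0.89, -2.15]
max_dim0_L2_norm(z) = 2.88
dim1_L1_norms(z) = [1.27, 4.23, 5.47]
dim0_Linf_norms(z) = [1.78, 2.18, 2.33]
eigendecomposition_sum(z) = [[0.39, 0.25, 0.64], [0.22, 0.14, 0.35], [1.48, 0.94, 2.41]] + [[-0.86, 0.17, 0.21],[-1.00, 0.19, 0.24],[0.92, -0.18, -0.22]] + [[0.22, -0.21, -0.03],[2.57, -2.51, -0.32],[-1.13, 1.11, 0.14]]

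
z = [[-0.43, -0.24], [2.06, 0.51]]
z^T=[[-0.43, 2.06],[-0.24, 0.51]]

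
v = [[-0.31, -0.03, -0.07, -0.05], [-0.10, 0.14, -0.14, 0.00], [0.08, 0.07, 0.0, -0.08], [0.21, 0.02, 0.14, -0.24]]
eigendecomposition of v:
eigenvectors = [[(0.26-0.42j), 0.26+0.42j, -0.16+0.00j, (0.27+0j)], [(-0.02-0.11j), -0.02+0.11j, (0.88+0j), (-0.54+0j)], [(-0.34+0.01j), -0.34-0.01j, 0.43+0.00j, (-0.75+0j)], [(-0.79+0j), (-0.79-0j), 0.13+0.00j, (-0.26+0j)]]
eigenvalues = [(-0.25+0.11j), (-0.25-0.11j), (0.09+0j), (-0.01+0j)]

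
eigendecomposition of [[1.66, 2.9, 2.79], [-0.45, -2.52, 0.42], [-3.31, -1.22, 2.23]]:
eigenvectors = [[(-0.06+0.69j), -0.06-0.69j, (0.51+0j)], [(-0.08-0.02j), (-0.08+0.02j), (-0.85+0j)], [(-0.71+0j), (-0.71-0j), 0.15+0.00j]]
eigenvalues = [(1.84+3.18j), (1.84-3.18j), (-2.32+0j)]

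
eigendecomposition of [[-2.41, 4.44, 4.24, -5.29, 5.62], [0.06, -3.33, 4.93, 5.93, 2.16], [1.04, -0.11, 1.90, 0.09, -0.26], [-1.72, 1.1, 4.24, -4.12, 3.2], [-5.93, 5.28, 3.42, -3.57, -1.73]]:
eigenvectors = [[-0.05+0.40j, -0.05-0.40j, -0.43+0.37j, (-0.43-0.37j), 0.63+0.00j],[(0.46+0.1j), 0.46-0.10j, (-0.58+0j), (-0.58-0j), (0.58+0j)],[(0.02-0.05j), (0.02+0.05j), (0.13+0j), (0.13-0j), (0.47+0j)],[-0.03+0.35j, -0.03-0.35j, -0.28-0.22j, -0.28+0.22j, 0.22+0.00j],[(-0.7+0j), (-0.7-0j), (-0.27-0.36j), (-0.27+0.36j), (0.03+0j)]]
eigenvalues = [(-5.88+4.64j), (-5.88-4.64j), (-0.55+3.51j), (-0.55-3.51j), (3.18+0j)]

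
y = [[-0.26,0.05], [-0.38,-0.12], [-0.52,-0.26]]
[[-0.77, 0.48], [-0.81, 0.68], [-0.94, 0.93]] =y@[[2.64, -1.84], [-1.65, 0.12]]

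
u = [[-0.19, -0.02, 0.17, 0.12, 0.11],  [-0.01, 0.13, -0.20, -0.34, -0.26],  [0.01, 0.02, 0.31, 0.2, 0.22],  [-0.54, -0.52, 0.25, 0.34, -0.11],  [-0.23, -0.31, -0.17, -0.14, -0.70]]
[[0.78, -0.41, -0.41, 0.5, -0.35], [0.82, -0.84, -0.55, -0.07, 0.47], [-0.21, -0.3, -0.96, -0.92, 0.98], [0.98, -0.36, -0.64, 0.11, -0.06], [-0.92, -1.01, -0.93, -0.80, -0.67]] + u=[[0.59,  -0.43,  -0.24,  0.62,  -0.24], [0.81,  -0.71,  -0.75,  -0.41,  0.21], [-0.20,  -0.28,  -0.65,  -0.72,  1.2], [0.44,  -0.88,  -0.39,  0.45,  -0.17], [-1.15,  -1.32,  -1.10,  -0.94,  -1.37]]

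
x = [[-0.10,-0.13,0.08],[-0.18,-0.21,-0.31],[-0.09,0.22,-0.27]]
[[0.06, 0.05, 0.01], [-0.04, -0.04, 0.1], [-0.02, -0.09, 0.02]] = x @[[-0.54, -0.1, -0.07],  [0.14, -0.14, -0.17],  [0.36, 0.27, -0.18]]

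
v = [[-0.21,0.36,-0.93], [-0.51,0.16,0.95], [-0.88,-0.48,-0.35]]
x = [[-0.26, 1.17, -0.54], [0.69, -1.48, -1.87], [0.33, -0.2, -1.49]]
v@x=[[-0.0,-0.59,0.83], [0.56,-1.02,-1.44], [-0.22,-0.25,1.89]]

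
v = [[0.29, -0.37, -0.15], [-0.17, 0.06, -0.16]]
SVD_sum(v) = [[0.31, -0.36, -0.11], [-0.08, 0.09, 0.03]] + [[-0.02, -0.01, -0.04], [-0.09, -0.03, -0.19]]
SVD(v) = [[-0.97,0.23], [0.23,0.97]] @ diag([0.5049367536493407, 0.21596035472758676]) @ [[-0.64,0.74,0.21], [-0.45,-0.13,-0.88]]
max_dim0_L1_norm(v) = 0.46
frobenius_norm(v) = 0.55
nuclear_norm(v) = 0.72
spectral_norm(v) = 0.50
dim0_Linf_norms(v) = [0.29, 0.37, 0.16]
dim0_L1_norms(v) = [0.46, 0.43, 0.31]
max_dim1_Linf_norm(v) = 0.37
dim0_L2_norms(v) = [0.34, 0.37, 0.22]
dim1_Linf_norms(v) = [0.37, 0.17]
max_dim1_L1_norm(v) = 0.81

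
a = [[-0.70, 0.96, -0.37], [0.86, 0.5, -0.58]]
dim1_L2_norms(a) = [1.24, 1.15]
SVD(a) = [[-0.94, -0.34], [-0.34, 0.94]] @ diag([1.2577741119492198, 1.1368835838863853]) @ [[0.29, -0.85, 0.43], [0.92, 0.13, -0.37]]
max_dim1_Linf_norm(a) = 0.96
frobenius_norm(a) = 1.70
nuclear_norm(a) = 2.39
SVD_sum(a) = [[-0.34, 1.01, -0.51],[-0.12, 0.36, -0.19]] + [[-0.36, -0.05, 0.14], [0.98, 0.14, -0.39]]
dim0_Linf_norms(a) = [0.86, 0.96, 0.58]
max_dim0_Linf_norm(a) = 0.96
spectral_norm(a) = 1.26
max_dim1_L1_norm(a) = 2.03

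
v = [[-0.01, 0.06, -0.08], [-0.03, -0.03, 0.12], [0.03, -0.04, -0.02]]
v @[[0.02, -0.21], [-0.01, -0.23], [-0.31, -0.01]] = [[0.02, -0.01], [-0.04, 0.01], [0.01, 0.0]]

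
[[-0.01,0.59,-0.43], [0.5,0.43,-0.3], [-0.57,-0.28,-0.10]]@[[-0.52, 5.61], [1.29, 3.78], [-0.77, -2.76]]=[[1.10, 3.36], [0.53, 5.26], [0.01, -3.98]]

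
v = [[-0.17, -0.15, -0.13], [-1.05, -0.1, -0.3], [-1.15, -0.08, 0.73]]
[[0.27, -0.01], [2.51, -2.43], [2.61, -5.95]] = v@[[-2.45, 3.29],[1.11, -1.02],[-0.16, -3.08]]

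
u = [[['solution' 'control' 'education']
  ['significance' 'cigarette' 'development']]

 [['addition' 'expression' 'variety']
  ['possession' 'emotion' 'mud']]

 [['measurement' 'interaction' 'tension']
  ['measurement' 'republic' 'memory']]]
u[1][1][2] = 'mud'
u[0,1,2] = 'development'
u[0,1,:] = ['significance', 'cigarette', 'development']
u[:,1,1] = ['cigarette', 'emotion', 'republic']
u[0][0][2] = 'education'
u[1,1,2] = 'mud'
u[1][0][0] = 'addition'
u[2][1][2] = 'memory'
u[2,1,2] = 'memory'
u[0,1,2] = 'development'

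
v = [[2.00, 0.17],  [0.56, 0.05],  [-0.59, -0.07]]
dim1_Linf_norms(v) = [2.0, 0.56, 0.59]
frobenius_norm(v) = 2.17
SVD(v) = [[-0.93, 0.29],[-0.26, -0.04],[0.27, 0.95]] @ diag([2.1674038754705016, 0.018985273120230156]) @ [[-1.0, -0.09],[0.09, -1.00]]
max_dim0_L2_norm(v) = 2.16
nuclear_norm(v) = 2.19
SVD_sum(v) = [[2.00, 0.18], [0.56, 0.05], [-0.59, -0.05]] + [[0.0, -0.01], [-0.0, 0.00], [0.00, -0.02]]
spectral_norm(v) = 2.17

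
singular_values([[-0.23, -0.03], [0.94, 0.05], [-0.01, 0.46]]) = [0.97, 0.46]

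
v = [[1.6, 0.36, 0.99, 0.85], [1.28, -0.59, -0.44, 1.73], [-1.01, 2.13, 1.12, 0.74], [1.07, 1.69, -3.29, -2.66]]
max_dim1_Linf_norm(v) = 3.29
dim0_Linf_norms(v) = [1.6, 2.13, 3.29, 2.66]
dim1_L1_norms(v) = [3.8, 4.04, 5.0, 8.71]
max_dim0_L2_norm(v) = 3.64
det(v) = -37.72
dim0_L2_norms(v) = [2.52, 2.81, 3.64, 3.37]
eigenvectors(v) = [[-0.84+0.00j, (0.12-0.22j), 0.12+0.22j, (-0.12+0j)], [(-0.46+0j), (-0.01+0.4j), (-0.01-0.4j), -0.44+0.00j], [-0.23+0.00j, (0.67+0j), (0.67-0j), (0.03+0j)], [-0.19+0.00j, -0.40+0.40j, -0.40-0.40j, 0.89+0.00j]]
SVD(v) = [[0.19,0.25,-0.67,0.68], [0.16,0.61,-0.4,-0.67], [0.18,-0.75,-0.55,-0.31], [-0.95,0.01,-0.30,-0.03]] @ diag([4.856041279029161, 2.9183520383582144, 2.3280423489017474, 1.143329916644947]) @ [[-0.14, -0.26, 0.71, 0.64], [0.67, -0.64, -0.31, 0.23], [-0.58, -0.72, -0.04, -0.37], [0.44, -0.07, 0.63, -0.63]]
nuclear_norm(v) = 11.25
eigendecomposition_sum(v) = [[1.87+0.00j,0.52-0.00j,-0.02+0.00j,(0.5+0j)], [1.01+0.00j,(0.28-0j),(-0.01+0j),(0.27+0j)], [0.51+0.00j,0.14-0.00j,(-0.01+0j),0.14+0.00j], [0.41+0.00j,0.11-0.00j,(-0.01+0j),(0.11+0j)]] + [[-0.16+0.23j, (0.08-0.36j), (0.41-0.03j), 0.00-0.14j],[(0.05-0.45j), 0.15+0.58j, (-0.57+0.34j), (0.1+0.21j)],[-0.75-0.07j, (0.95-0.27j), 0.59+0.94j, 0.35-0.17j],[(0.49-0.41j), (-0.41+0.73j), (-0.92-0.2j), -0.10+0.31j]] + [[-0.16-0.23j, 0.08+0.36j, (0.41+0.03j), 0.14j], [(0.05+0.45j), 0.15-0.58j, -0.57-0.34j, (0.1-0.21j)], [(-0.75+0.07j), 0.95+0.27j, (0.59-0.94j), 0.35+0.17j], [(0.49+0.41j), (-0.41-0.73j), -0.92+0.20j, (-0.1-0.31j)]] + [[0.04+0.00j, -0.32-0.00j, 0.19-0.00j, (0.34-0j)], [(0.16+0j), -1.17-0.00j, 0.71-0.00j, 1.26-0.00j], [(-0.01-0j), 0.08+0.00j, (-0.05+0j), -0.09+0.00j], [(-0.33-0j), (2.39+0j), (-1.45+0j), (-2.57+0j)]]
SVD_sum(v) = [[-0.13, -0.24, 0.66, 0.59], [-0.11, -0.20, 0.54, 0.49], [-0.12, -0.22, 0.61, 0.55], [0.66, 1.2, -3.29, -2.95]] + [[0.49, -0.47, -0.23, 0.17],[1.18, -1.13, -0.54, 0.41],[-1.47, 1.4, 0.67, -0.51],[0.02, -0.02, -0.01, 0.01]] + [[0.90, 1.12, 0.07, 0.58], [0.55, 0.68, 0.04, 0.35], [0.74, 0.93, 0.06, 0.48], [0.41, 0.51, 0.03, 0.26]] + [[0.34, -0.05, 0.49, -0.49], [-0.34, 0.05, -0.48, 0.48], [-0.16, 0.02, -0.22, 0.22], [-0.02, 0.00, -0.02, 0.02]]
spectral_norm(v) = 4.86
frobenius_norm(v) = 6.23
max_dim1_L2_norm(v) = 4.68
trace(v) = -0.53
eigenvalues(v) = [(2.25+0j), (0.48+2.06j), (0.48-2.06j), (-3.74+0j)]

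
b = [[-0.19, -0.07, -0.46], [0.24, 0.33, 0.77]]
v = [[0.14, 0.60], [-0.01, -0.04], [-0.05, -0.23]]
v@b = [[0.12, 0.19, 0.4], [-0.01, -0.01, -0.03], [-0.05, -0.07, -0.15]]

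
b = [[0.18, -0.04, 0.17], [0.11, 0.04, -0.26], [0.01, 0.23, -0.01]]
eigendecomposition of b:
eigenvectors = [[(0.94+0j),0.22-0.25j,0.22+0.25j], [(0.21+0j),(-0.71+0j),-0.71-0.00j], [(0.26+0j),(-0.02+0.62j),(-0.02-0.62j)]]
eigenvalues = [(0.22+0j), (-0+0.26j), (-0-0.26j)]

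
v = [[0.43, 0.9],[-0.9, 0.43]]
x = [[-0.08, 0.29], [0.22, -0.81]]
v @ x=[[0.16, -0.6], [0.17, -0.61]]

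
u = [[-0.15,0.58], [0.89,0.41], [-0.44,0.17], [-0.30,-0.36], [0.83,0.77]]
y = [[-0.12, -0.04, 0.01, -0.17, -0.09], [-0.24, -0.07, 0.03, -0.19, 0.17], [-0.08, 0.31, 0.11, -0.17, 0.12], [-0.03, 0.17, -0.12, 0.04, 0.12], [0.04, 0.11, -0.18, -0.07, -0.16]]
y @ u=[[-0.05, -0.09], [0.16, 0.04], [0.39, 0.25], [0.3, 0.11], [0.06, -0.06]]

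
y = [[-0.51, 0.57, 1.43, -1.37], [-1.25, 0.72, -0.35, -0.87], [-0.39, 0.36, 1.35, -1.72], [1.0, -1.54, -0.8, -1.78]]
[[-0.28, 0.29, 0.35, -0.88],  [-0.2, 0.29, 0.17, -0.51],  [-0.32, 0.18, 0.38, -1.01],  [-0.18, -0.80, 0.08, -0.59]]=y @ [[0.06, -0.0, -0.03, 0.15], [-0.00, 0.46, 0.05, 0.03], [-0.03, 0.05, 0.08, -0.14], [0.15, 0.03, -0.14, 0.45]]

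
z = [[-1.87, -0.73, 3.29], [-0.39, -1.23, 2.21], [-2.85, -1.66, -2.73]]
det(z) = -17.17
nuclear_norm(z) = 9.68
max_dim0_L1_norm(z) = 8.23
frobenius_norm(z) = 6.30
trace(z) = -5.83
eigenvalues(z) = [(-2.47+3.61j), (-2.47-3.61j), (-0.9+0j)]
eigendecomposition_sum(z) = [[(-0.81+1.36j), (-0.56+0.78j), 1.63+1.20j],[(-0.4+0.93j), (-0.29+0.54j), (1.13+0.62j)],[(-1.43-0.93j), (-0.82-0.64j), -1.36+1.71j]] + [[(-0.81-1.36j), (-0.56-0.78j), 1.63-1.20j], [(-0.4-0.93j), (-0.29-0.54j), (1.13-0.62j)], [(-1.43+0.93j), -0.82+0.64j, -1.36-1.71j]] + [[(-0.25-0j), 0.40-0.00j, (0.03-0j)], [0.41+0.00j, (-0.65+0j), -0.05+0.00j], [(0.02+0j), -0.03+0.00j, (-0+0j)]]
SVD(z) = [[-0.66,0.54,-0.53],[-0.46,0.27,0.85],[0.60,0.8,0.07]] @ diag([4.818081815101193, 3.9638416505160503, 0.898914341094509]) @ [[-0.06, 0.01, -1.0], [-0.85, -0.52, 0.05], [0.52, -0.86, -0.04]]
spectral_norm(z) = 4.82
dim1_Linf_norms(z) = [3.29, 2.21, 2.85]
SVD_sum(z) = [[0.19, -0.03, 3.17], [0.13, -0.02, 2.19], [-0.18, 0.03, -2.88]] + [[-1.82, -1.1, 0.10], [-0.92, -0.56, 0.05], [-2.70, -1.64, 0.15]] + [[-0.24, 0.40, 0.02], [0.39, -0.65, -0.03], [0.03, -0.05, -0.0]]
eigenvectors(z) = [[-0.02-0.62j, (-0.02+0.62j), (0.52+0j)], [(-0.07-0.39j), -0.07+0.39j, (-0.85+0j)], [0.67+0.00j, 0.67-0.00j, (-0.04+0j)]]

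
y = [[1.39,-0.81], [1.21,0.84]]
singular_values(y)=[1.84, 1.16]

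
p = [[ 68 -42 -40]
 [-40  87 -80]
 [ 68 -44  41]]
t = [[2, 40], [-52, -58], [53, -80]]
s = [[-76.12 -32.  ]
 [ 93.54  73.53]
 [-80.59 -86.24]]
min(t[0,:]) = 2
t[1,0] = -52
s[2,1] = -86.24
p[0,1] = -42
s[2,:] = [-80.59, -86.24]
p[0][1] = -42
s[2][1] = -86.24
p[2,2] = 41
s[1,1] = 73.53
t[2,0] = 53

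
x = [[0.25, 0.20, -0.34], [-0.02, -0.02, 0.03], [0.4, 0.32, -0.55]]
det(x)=0.000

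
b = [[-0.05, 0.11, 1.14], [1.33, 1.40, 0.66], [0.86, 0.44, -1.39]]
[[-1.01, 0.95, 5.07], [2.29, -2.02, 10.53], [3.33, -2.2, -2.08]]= b@ [[4.03,0.29,3.88],[-1.95,-2.22,1.74],[-0.52,1.06,4.45]]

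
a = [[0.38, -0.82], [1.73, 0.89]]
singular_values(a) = [1.95, 0.9]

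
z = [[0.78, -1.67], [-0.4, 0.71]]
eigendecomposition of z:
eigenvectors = [[0.91, 0.89], [-0.42, 0.45]]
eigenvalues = [1.56, -0.07]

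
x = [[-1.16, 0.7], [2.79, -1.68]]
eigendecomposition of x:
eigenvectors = [[0.52, -0.38], [0.86, 0.92]]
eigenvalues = [0.0, -2.84]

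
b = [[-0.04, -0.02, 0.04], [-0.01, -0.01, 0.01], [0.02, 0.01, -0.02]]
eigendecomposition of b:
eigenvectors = [[0.87, 0.71, -0.33], [0.24, -0.0, 0.93], [-0.43, 0.71, 0.17]]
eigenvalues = [-0.07, 0.0, -0.0]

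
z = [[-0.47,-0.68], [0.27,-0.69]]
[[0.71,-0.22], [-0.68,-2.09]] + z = [[0.24, -0.9], [-0.41, -2.78]]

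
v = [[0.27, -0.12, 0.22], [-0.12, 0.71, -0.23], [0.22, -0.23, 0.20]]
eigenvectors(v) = [[-0.32, 0.75, -0.57], [0.86, 0.49, 0.16], [-0.4, 0.44, 0.80]]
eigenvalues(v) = [0.86, 0.32, -0.0]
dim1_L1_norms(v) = [0.61, 1.06, 0.65]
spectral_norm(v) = 0.86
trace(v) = 1.18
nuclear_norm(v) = 1.19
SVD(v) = [[-0.32, -0.75, -0.57], [0.86, -0.49, 0.16], [-0.4, -0.44, 0.8]] @ diag([0.8636646768960553, 0.3201079399887986, 0.0037726168848540072]) @ [[-0.32, 0.86, -0.40], [-0.75, -0.49, -0.44], [0.57, -0.16, -0.80]]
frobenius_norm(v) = 0.92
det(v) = -0.00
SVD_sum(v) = [[0.09, -0.24, 0.11], [-0.24, 0.63, -0.30], [0.11, -0.3, 0.14]] + [[0.18, 0.12, 0.11], [0.12, 0.08, 0.07], [0.11, 0.07, 0.06]] + [[-0.0,0.0,0.0], [0.0,-0.0,-0.00], [0.0,-0.0,-0.00]]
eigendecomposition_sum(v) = [[0.09, -0.24, 0.11], [-0.24, 0.63, -0.3], [0.11, -0.30, 0.14]] + [[0.18, 0.12, 0.11], [0.12, 0.08, 0.07], [0.11, 0.07, 0.06]] + [[-0.0, 0.0, 0.0], [0.0, -0.0, -0.00], [0.00, -0.0, -0.00]]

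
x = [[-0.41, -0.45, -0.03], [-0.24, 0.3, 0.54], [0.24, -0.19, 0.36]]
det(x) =-0.183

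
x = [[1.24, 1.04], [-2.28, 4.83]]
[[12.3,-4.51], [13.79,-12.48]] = x @ [[5.39, -1.05], [5.4, -3.08]]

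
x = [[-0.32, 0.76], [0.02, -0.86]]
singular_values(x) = [1.17, 0.22]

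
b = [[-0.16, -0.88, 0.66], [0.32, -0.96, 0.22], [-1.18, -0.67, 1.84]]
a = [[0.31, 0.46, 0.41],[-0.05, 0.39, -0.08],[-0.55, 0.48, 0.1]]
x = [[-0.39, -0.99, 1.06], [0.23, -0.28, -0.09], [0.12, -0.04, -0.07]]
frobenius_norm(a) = 1.09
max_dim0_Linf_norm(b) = 1.84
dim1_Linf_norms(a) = [0.46, 0.39, 0.55]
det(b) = 0.12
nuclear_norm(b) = 3.68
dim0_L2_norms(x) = [0.47, 1.03, 1.07]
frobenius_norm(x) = 1.55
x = a @ b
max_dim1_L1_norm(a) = 1.18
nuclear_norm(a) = 1.72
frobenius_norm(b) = 2.74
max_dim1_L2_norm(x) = 1.5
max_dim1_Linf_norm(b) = 1.84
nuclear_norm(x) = 1.92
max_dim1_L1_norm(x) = 2.44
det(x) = 0.01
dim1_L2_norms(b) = [1.11, 1.04, 2.29]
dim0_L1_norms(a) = [0.91, 1.33, 0.59]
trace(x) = -0.74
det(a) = 0.12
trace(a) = 0.80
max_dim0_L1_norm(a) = 1.33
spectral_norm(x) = 1.50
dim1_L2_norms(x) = [1.5, 0.37, 0.14]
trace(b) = 0.72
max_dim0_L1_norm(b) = 2.72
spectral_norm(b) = 2.50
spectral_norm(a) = 0.85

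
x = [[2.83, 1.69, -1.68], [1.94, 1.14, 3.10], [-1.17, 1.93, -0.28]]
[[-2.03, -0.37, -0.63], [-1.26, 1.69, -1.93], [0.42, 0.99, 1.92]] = x @ [[-0.61, -0.15, -0.73],  [-0.15, 0.49, 0.50],  [0.03, 0.46, -0.35]]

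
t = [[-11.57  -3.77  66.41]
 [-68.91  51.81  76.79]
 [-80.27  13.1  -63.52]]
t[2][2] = -63.52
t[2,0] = -80.27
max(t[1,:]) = 76.79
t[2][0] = -80.27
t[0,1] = -3.77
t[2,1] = 13.1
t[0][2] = 66.41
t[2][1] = 13.1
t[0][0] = -11.57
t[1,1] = 51.81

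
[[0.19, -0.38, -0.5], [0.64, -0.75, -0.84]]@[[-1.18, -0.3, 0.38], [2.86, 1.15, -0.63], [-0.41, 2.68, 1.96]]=[[-1.11, -1.83, -0.67], [-2.56, -3.31, -0.93]]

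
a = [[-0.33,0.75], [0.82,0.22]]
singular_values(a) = [0.9, 0.77]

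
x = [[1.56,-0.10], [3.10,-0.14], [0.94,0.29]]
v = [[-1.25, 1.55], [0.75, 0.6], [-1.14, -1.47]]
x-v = [[2.81, -1.65],[2.35, -0.74],[2.08, 1.76]]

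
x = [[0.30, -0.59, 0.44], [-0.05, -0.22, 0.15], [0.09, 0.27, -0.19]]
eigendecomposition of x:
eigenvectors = [[0.99, -0.66, -0.06], [-0.05, -0.45, 0.58], [0.13, 0.6, 0.81]]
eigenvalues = [0.39, -0.49, -0.0]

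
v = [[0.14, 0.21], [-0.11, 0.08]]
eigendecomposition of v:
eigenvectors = [[0.81+0.00j, 0.81-0.00j], [-0.12+0.57j, (-0.12-0.57j)]]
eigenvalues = [(0.11+0.15j), (0.11-0.15j)]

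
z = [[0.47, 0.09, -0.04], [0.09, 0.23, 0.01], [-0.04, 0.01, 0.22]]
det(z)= 0.022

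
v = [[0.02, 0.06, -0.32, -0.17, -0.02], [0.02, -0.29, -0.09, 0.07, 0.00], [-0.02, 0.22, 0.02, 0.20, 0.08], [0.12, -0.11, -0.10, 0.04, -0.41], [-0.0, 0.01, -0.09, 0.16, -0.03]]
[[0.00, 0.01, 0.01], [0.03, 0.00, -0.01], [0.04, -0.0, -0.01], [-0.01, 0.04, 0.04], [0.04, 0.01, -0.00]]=v @[[-0.06, 0.11, 0.12], [-0.02, 0.01, 0.02], [-0.12, -0.02, 0.00], [0.19, 0.01, -0.03], [0.05, -0.07, -0.08]]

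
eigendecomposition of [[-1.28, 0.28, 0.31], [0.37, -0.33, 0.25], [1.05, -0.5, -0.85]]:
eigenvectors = [[-0.62+0.00j, 0.14+0.11j, 0.14-0.11j], [0.02+0.00j, (0.8+0j), (0.8-0j)], [0.79+0.00j, (-0.39+0.41j), (-0.39-0.41j)]]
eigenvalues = [(-1.69+0j), (-0.39+0.18j), (-0.39-0.18j)]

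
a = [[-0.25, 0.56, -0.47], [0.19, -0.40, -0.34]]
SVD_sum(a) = [[-0.28,0.62,-0.32], [0.1,-0.22,0.11]] + [[0.03, -0.06, -0.15], [0.09, -0.18, -0.45]]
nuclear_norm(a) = 1.32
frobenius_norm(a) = 0.95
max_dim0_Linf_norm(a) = 0.56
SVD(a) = [[-0.95,0.33], [0.33,0.95]] @ diag([0.7972008702717918, 0.522657414027485]) @ [[0.37, -0.83, 0.42], [0.19, -0.37, -0.91]]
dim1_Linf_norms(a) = [0.56, 0.4]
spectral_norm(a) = 0.80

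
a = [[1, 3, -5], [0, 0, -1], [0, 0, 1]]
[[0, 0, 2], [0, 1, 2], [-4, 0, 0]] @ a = [[0, 0, 2], [0, 0, 1], [-4, -12, 20]]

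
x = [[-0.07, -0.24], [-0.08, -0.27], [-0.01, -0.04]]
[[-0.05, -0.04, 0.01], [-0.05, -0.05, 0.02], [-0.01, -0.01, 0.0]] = x @ [[0.18, 0.06, -0.02], [0.14, 0.16, -0.05]]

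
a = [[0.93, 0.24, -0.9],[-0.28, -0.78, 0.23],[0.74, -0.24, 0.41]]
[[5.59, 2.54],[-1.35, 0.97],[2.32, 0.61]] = a @ [[4.14, 1.26],  [-0.35, -2.33],  [-2.03, -2.14]]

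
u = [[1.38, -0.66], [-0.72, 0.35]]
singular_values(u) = [1.73, 0.0]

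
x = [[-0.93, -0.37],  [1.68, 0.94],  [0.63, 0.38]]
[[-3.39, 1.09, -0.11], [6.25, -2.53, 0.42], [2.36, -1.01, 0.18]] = x@[[3.47,-0.35,-0.20], [0.45,-2.07,0.80]]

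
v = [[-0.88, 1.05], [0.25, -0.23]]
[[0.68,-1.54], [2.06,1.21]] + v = [[-0.2, -0.49],[2.31, 0.98]]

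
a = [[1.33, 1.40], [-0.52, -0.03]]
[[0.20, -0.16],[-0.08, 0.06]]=a@[[0.15, -0.12], [-0.0, 0.00]]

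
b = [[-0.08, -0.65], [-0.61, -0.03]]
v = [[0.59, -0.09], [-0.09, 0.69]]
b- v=[[-0.67, -0.56],[-0.52, -0.72]]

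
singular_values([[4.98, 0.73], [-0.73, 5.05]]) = [5.1, 5.03]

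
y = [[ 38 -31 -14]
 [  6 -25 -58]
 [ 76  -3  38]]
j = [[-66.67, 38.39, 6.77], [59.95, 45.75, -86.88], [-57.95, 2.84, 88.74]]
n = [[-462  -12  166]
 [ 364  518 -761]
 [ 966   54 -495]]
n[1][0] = 364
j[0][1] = 38.39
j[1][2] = -86.88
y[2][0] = 76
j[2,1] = 2.84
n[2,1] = 54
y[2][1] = -3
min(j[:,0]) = -66.67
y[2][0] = 76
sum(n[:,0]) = 868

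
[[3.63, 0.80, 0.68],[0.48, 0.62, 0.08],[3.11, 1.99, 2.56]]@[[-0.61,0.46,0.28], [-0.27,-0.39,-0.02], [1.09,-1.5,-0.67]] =[[-1.69, 0.34, 0.54], [-0.37, -0.14, 0.07], [0.36, -3.19, -0.88]]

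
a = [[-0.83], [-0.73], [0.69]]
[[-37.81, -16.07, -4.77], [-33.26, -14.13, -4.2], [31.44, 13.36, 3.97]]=a @ [[45.56, 19.36, 5.75]]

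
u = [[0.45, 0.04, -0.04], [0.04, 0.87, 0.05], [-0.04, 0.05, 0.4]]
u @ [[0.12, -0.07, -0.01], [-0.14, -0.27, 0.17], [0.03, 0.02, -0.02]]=[[0.05, -0.04, 0.00], [-0.12, -0.24, 0.15], [0.00, -0.00, 0.00]]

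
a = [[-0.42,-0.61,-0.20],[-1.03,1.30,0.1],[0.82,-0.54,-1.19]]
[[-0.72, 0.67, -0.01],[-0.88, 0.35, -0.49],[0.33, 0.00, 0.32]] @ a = [[-0.4,  1.32,  0.22], [-0.39,  1.26,  0.79], [0.12,  -0.37,  -0.45]]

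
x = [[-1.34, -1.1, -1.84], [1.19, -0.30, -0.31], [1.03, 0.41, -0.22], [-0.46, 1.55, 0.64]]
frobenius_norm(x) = 3.51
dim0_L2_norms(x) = [2.12, 1.97, 1.98]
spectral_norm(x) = 2.79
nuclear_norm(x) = 5.61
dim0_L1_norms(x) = [4.02, 3.36, 3.01]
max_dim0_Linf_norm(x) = 1.84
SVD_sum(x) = [[-1.14, -1.49, -1.63], [0.08, 0.10, 0.11], [0.26, 0.34, 0.38], [0.52, 0.68, 0.74]] + [[-0.26, 0.13, 0.06], [1.08, -0.54, -0.26], [0.67, -0.34, -0.16], [-1.06, 0.53, 0.26]] + [[0.06, 0.26, -0.28], [0.03, 0.14, -0.16], [0.10, 0.40, -0.43], [0.08, 0.34, -0.36]]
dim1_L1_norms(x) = [4.28, 1.8, 1.66, 2.65]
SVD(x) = [[-0.89, 0.16, -0.43], [0.06, -0.64, -0.24], [0.21, -0.4, -0.67], [0.41, 0.63, -0.56]] @ diag([2.793928961035323, 1.9200563834215019, 0.8954576735783888]) @ [[0.46, 0.60, 0.66], [-0.87, 0.44, 0.21], [-0.16, -0.67, 0.72]]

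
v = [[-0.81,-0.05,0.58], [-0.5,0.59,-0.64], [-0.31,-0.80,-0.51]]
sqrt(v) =[[0.29, 0.31, 0.91], [-0.53, 0.84, -0.13], [-0.80, -0.44, 0.4]]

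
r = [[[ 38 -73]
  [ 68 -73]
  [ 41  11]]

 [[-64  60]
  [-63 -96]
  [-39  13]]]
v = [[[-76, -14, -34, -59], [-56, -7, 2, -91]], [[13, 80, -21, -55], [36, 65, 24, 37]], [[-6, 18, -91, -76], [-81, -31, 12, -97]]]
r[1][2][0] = -39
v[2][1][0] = -81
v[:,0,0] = [-76, 13, -6]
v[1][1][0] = 36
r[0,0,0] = 38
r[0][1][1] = -73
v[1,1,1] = 65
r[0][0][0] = 38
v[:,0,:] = [[-76, -14, -34, -59], [13, 80, -21, -55], [-6, 18, -91, -76]]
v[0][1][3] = -91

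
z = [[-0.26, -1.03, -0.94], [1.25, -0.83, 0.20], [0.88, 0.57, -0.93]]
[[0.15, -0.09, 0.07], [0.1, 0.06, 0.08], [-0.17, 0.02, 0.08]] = z @ [[-0.04, 0.06, 0.05], [-0.17, 0.03, -0.03], [0.04, 0.05, -0.06]]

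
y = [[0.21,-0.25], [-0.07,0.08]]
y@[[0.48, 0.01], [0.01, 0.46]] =[[0.1, -0.11], [-0.03, 0.04]]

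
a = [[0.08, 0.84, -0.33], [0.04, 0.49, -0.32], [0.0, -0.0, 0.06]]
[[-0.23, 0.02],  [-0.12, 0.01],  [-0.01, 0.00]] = a @ [[-0.28, 0.02],[-0.3, 0.02],[-0.13, 0.01]]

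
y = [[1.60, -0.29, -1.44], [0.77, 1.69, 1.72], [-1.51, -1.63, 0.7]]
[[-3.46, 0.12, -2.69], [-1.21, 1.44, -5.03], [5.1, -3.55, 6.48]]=y @ [[-1.29, -0.5, -2.03], [-1.4, 2.18, -2.08], [1.25, -1.08, 0.03]]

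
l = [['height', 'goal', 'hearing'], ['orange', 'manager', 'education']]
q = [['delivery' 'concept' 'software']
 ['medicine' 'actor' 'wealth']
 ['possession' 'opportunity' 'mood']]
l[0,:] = ['height', 'goal', 'hearing']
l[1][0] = 'orange'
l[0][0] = 'height'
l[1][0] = 'orange'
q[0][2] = 'software'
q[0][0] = 'delivery'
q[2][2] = 'mood'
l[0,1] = 'goal'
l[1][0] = 'orange'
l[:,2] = ['hearing', 'education']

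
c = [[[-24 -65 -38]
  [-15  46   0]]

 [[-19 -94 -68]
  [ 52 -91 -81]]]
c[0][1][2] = 0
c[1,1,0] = 52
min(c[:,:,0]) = -24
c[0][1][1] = 46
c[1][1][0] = 52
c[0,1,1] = 46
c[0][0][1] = -65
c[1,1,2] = -81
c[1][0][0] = -19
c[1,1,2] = -81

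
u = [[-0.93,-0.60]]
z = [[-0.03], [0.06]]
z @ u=[[0.03, 0.02], [-0.06, -0.04]]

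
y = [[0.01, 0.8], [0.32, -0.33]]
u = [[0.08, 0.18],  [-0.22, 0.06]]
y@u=[[-0.18, 0.05],[0.10, 0.04]]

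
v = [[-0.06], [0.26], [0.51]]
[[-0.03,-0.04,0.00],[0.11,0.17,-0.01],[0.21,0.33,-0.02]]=v @ [[0.42, 0.64, -0.04]]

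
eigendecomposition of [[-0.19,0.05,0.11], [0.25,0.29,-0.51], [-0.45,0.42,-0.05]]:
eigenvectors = [[(0.51+0j), 0.14-0.15j, (0.14+0.15j)], [(0.62+0j), (0.28+0.6j), 0.28-0.60j], [(0.6+0j), 0.72+0.00j, 0.72-0.00j]]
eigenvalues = [0j, (0.02+0.44j), (0.02-0.44j)]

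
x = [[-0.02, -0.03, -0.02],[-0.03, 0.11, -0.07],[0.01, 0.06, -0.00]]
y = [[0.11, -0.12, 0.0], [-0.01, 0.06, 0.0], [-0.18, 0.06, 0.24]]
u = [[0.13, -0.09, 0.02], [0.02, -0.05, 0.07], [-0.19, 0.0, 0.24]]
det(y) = 0.00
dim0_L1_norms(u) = [0.34, 0.14, 0.33]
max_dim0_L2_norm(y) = 0.24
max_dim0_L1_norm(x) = 0.2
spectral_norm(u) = 0.32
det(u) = -0.00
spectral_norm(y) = 0.32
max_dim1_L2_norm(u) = 0.31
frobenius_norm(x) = 0.15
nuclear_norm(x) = 0.20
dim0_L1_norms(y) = [0.3, 0.24, 0.24]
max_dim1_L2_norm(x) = 0.13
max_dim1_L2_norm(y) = 0.31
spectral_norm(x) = 0.14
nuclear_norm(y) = 0.49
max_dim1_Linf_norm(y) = 0.24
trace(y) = 0.41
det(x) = -0.00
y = x + u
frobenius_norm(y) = 0.35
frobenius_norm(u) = 0.36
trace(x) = 0.09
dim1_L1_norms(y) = [0.23, 0.07, 0.48]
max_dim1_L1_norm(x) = 0.21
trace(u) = 0.32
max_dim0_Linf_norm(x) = 0.11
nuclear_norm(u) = 0.48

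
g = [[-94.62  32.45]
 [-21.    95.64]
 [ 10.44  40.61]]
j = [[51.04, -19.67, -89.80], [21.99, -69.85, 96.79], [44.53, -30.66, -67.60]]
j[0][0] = 51.04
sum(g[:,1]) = 168.7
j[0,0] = 51.04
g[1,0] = -21.0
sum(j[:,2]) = -60.609999999999985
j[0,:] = [51.04, -19.67, -89.8]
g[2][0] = 10.44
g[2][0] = 10.44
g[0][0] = -94.62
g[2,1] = 40.61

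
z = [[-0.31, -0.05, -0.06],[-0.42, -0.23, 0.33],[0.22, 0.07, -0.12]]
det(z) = -0.00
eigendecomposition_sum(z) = [[-0.18, -0.05, 0.02], [-0.86, -0.23, 0.07], [0.31, 0.08, -0.03]] + [[-0.14, -0.01, -0.11], [0.49, 0.03, 0.38], [-0.08, -0.01, -0.06]] + [[0.01, 0.01, 0.03], [-0.05, -0.03, -0.12], [-0.01, -0.01, -0.03]]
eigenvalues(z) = [-0.44, -0.17, -0.05]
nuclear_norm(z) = 0.93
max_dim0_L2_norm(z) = 0.57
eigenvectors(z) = [[0.2, 0.27, -0.23], [0.92, -0.95, 0.95], [-0.34, 0.16, 0.22]]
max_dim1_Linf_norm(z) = 0.42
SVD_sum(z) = [[-0.2, -0.09, 0.11],[-0.47, -0.2, 0.26],[0.21, 0.09, -0.12]] + [[-0.11, 0.04, -0.17], [0.05, -0.02, 0.07], [0.00, -0.0, 0.00]] + [[0.00, -0.0, -0.00],[0.00, -0.01, -0.0],[0.0, -0.02, -0.01]]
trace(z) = -0.66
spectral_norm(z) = 0.68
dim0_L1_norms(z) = [0.95, 0.35, 0.51]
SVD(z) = [[-0.36, 0.92, 0.18], [-0.85, -0.40, 0.34], [0.38, -0.03, 0.92]] @ diag([0.6759416934338368, 0.224912415814315, 0.024844160085734594]) @ [[0.82, 0.36, -0.45],[-0.54, 0.2, -0.82],[0.20, -0.91, -0.35]]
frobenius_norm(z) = 0.71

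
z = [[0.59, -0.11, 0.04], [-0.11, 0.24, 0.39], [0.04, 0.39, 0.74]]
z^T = [[0.59, -0.11, 0.04], [-0.11, 0.24, 0.39], [0.04, 0.39, 0.74]]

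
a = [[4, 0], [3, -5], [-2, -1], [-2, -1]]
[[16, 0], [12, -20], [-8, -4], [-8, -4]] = a @ [[4, 0], [0, 4]]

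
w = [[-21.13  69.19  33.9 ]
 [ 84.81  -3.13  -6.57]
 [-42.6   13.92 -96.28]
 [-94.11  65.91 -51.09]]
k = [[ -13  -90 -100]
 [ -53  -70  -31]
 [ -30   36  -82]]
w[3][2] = -51.09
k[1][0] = -53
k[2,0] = -30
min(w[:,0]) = -94.11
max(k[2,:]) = 36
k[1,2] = -31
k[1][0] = -53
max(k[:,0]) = -13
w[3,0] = -94.11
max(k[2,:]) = 36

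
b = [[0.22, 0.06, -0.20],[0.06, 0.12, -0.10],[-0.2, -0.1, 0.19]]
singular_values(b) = [0.44, 0.09, 0.01]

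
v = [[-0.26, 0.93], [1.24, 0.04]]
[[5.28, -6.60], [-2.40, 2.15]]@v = [[-9.56, 4.65], [3.29, -2.15]]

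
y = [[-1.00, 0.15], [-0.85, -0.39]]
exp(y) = [[0.34,0.07], [-0.42,0.64]]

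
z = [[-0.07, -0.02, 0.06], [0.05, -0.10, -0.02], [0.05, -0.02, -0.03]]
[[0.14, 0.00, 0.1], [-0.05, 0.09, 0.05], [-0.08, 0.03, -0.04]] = z@[[-1.48, 0.31, -1.91], [-0.37, -0.74, -1.23], [0.53, 0.15, -0.92]]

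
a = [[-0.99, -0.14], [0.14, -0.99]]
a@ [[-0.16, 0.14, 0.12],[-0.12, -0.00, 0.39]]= [[0.18, -0.14, -0.17], [0.10, 0.02, -0.37]]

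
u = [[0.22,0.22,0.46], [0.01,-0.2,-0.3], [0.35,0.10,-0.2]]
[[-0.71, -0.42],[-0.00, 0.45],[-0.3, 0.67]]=u@ [[-2.27, 1.12], [2.05, -0.05], [-1.43, -1.43]]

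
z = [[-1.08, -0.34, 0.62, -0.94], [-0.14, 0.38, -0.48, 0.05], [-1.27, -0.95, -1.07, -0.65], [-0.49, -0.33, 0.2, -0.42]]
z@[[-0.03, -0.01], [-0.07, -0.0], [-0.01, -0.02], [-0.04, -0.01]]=[[0.09, 0.01], [-0.02, 0.01], [0.14, 0.04], [0.05, 0.01]]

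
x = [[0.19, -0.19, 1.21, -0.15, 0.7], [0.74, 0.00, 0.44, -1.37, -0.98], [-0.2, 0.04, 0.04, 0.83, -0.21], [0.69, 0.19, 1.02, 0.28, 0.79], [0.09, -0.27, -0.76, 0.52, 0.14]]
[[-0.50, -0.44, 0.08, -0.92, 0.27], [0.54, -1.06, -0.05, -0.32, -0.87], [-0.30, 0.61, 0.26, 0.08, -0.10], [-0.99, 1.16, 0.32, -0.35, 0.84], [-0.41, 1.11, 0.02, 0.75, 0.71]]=x @ [[-0.72,1.54,0.23,0.52,0.76], [0.35,0.48,0.07,0.11,-0.24], [-0.15,-0.57,0.17,-0.79,-0.39], [-0.62,1.19,0.32,0.26,0.31], [-0.3,0.32,-0.15,0.0,0.85]]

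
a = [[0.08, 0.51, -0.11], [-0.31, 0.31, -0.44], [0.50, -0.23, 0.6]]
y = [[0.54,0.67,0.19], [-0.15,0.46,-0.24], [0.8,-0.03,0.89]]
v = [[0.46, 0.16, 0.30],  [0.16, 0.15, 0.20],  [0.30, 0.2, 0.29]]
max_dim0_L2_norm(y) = 0.98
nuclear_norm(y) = 2.27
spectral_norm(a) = 1.05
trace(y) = 1.89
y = v + a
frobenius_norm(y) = 1.58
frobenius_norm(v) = 0.79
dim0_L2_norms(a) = [0.59, 0.64, 0.75]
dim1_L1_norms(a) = [0.7, 1.06, 1.33]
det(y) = 0.11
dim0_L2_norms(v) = [0.57, 0.3, 0.46]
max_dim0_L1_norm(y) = 1.49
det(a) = -0.00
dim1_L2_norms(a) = [0.53, 0.62, 0.81]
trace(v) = 0.90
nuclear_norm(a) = 1.53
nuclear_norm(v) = 0.90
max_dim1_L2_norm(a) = 0.81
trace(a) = 0.99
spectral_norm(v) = 0.78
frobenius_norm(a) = 1.15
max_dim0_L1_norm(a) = 1.15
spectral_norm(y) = 1.34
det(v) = -0.00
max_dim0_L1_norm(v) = 0.92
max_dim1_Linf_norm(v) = 0.46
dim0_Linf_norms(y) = [0.8, 0.67, 0.89]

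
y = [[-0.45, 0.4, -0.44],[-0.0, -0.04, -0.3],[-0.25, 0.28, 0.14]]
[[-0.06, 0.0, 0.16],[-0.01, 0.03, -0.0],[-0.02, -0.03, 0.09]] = y@[[0.08, 0.12, -0.17], [-0.01, 0.04, 0.19], [0.04, -0.09, -0.02]]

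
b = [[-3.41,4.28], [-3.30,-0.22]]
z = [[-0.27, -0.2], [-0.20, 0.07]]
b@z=[[0.06,0.98],[0.94,0.64]]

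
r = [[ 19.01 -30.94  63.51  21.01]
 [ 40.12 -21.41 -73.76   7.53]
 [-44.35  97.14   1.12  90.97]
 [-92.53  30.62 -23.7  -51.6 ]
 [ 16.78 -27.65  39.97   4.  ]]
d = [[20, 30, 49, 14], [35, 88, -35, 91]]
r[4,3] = 4.0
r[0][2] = 63.51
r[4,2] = 39.97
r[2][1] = 97.14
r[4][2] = 39.97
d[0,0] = 20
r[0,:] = [19.01, -30.94, 63.51, 21.01]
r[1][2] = -73.76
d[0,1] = 30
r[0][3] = 21.01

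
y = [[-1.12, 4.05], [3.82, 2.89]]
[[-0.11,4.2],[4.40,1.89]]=y@[[0.97, -0.24], [0.24, 0.97]]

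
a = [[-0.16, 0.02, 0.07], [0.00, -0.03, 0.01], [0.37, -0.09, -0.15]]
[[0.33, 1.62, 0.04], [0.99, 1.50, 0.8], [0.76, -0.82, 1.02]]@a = [[-0.04,-0.05,0.03], [0.14,-0.10,-0.04], [0.26,-0.05,-0.11]]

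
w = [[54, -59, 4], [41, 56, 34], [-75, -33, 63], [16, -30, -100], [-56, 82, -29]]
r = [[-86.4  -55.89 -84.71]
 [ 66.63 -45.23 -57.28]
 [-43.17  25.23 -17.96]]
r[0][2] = -84.71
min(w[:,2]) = -100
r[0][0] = -86.4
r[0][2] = -84.71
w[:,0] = [54, 41, -75, 16, -56]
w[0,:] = [54, -59, 4]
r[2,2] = -17.96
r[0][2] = -84.71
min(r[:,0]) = -86.4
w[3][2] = -100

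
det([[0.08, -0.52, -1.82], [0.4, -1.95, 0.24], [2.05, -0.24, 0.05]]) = -7.349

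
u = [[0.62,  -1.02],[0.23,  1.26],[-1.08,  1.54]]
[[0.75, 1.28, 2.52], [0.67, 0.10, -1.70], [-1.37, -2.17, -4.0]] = u @ [[1.61, 1.68, 1.41],[0.24, -0.23, -1.61]]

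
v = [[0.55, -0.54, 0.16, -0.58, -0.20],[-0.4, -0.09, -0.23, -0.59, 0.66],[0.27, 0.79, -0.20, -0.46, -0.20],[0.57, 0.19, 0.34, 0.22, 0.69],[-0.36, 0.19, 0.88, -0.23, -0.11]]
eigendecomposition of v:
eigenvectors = [[(-0.75+0j), -0.02+0.38j, (-0.02-0.38j), 0.20+0.20j, (0.2-0.2j)], [0.51+0.00j, (-0.14+0.21j), (-0.14-0.21j), (0.56+0j), (0.56-0j)], [(0.1+0j), (-0.05+0.46j), (-0.05-0.46j), (-0.23-0.47j), -0.23+0.47j], [-0.01+0.00j, 0.67+0.00j, 0.67-0.00j, 0.18-0.15j, 0.18+0.15j], [(0.41+0j), (0.18+0.31j), (0.18-0.31j), (-0.26+0.46j), (-0.26-0.46j)]]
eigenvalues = [(1+0j), (0.33+0.94j), (0.33-0.94j), (-0.64+0.77j), (-0.64-0.77j)]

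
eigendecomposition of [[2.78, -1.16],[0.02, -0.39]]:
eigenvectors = [[1.00, 0.34], [0.01, 0.94]]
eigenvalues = [2.77, -0.38]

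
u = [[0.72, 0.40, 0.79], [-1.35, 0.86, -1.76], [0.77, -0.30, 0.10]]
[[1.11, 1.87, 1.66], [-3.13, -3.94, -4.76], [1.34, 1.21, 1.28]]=u @ [[1.46, 1.39, 1.18], [-0.59, -0.07, -0.78], [0.37, 1.14, 1.42]]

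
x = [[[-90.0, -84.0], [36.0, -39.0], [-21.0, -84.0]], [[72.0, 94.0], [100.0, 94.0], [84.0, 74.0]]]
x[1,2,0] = 84.0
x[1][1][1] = 94.0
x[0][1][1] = -39.0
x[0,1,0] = 36.0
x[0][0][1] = -84.0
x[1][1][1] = 94.0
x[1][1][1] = 94.0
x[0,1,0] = 36.0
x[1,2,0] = 84.0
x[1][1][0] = 100.0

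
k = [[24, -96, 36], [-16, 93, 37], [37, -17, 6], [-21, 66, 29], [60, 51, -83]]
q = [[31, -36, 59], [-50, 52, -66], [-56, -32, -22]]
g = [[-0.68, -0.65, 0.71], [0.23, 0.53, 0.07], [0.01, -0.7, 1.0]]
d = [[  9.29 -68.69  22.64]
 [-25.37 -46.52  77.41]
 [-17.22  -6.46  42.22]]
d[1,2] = 77.41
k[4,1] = 51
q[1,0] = -50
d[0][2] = 22.64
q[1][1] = 52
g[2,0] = 0.014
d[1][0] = -25.37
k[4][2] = -83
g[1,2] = 0.069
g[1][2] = 0.069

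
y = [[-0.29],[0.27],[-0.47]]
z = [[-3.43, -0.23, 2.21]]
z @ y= [[-0.11]]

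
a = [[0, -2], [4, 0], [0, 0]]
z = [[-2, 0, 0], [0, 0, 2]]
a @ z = [[0, 0, -4], [-8, 0, 0], [0, 0, 0]]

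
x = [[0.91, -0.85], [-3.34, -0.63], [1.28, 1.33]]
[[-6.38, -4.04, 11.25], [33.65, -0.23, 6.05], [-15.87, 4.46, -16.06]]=x@[[-9.56, -0.69, 0.57], [-2.73, 4.02, -12.62]]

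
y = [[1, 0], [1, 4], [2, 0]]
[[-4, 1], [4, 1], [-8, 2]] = y @ [[-4, 1], [2, 0]]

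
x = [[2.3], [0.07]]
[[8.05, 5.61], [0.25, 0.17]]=x @ [[3.5, 2.44]]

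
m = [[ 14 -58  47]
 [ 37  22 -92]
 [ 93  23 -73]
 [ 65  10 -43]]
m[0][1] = -58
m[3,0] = 65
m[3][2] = -43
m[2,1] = 23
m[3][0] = 65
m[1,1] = 22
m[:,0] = [14, 37, 93, 65]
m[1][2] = -92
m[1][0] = 37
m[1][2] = -92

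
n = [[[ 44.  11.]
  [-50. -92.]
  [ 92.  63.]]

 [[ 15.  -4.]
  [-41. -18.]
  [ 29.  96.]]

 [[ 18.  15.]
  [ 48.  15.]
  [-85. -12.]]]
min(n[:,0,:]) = -4.0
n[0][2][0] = 92.0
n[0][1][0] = -50.0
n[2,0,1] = 15.0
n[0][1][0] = -50.0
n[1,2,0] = 29.0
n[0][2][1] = 63.0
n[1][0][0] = 15.0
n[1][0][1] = -4.0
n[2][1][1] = 15.0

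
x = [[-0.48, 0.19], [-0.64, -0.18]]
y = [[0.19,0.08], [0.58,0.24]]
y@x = [[-0.14, 0.02], [-0.43, 0.07]]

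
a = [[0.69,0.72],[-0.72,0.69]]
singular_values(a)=[1.0, 1.0]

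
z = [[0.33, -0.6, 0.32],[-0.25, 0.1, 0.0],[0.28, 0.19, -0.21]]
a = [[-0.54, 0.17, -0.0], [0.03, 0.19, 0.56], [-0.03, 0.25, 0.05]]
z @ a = [[-0.21, 0.02, -0.32],  [0.14, -0.02, 0.06],  [-0.14, 0.03, 0.1]]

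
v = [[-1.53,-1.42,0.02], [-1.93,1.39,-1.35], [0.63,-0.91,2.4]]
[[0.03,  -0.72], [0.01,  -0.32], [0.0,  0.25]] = v @[[-0.01, 0.25], [-0.01, 0.24], [-0.0, 0.13]]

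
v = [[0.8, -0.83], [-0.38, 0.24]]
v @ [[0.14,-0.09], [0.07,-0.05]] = [[0.05, -0.03],[-0.04, 0.02]]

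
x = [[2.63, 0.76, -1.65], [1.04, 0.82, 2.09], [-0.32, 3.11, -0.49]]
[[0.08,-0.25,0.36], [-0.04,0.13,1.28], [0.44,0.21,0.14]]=x@[[-0.04, -0.07, 0.34], [0.13, 0.07, 0.14], [-0.05, 0.07, 0.39]]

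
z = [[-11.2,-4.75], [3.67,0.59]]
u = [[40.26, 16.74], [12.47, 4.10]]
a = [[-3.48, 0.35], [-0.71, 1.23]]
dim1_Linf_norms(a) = [3.48, 1.23]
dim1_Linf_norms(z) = [11.2, 3.67]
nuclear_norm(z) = 13.55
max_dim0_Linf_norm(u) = 40.26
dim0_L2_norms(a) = [3.55, 1.28]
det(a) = -4.03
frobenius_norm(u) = 45.53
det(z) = 10.82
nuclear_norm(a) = 4.72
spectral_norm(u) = 45.52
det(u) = -43.68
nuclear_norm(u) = 46.48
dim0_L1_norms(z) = [14.87, 5.34]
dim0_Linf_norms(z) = [11.2, 4.75]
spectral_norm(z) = 12.69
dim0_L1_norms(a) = [4.19, 1.58]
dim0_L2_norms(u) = [42.15, 17.23]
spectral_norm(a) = 3.61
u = a @ z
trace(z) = -10.61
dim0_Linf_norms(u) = [40.26, 16.74]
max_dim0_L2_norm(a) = 3.55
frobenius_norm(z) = 12.72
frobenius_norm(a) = 3.77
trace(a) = -2.25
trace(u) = 44.36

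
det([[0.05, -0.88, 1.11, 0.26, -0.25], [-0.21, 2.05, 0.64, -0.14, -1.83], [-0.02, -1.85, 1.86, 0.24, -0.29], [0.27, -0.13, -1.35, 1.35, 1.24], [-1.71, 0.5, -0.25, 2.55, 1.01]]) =1.265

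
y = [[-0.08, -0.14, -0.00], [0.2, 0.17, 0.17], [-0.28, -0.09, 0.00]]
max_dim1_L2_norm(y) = 0.31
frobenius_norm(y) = 0.46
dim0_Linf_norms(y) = [0.28, 0.17, 0.17]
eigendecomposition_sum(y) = [[-0.05+0.07j, -0.05+0.02j, 0.03+0.04j], [(0.12+0.04j), 0.05+0.06j, 0.04-0.05j], [-0.13-0.00j, -0.07-0.04j, -0.02+0.06j]] + [[-0.05-0.07j, (-0.05-0.02j), (0.03-0.04j)],[0.12-0.04j, (0.05-0.06j), (0.04+0.05j)],[-0.13+0.00j, -0.07+0.04j, -0.02-0.06j]] + [[(0.03+0j), (-0.04+0j), -0.05-0.00j], [(-0.04-0j), (0.07-0j), (0.08+0j)], [-0.02-0.00j, (0.04-0j), 0.05+0.00j]]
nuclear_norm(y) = 0.66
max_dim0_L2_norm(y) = 0.35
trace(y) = 0.09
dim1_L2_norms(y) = [0.16, 0.31, 0.29]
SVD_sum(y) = [[-0.11, -0.07, -0.04], [0.24, 0.15, 0.08], [-0.22, -0.14, -0.08]] + [[0.01, -0.0, -0.01], [-0.05, 0.04, 0.07], [-0.06, 0.04, 0.08]] + [[0.02, -0.06, 0.05], [0.01, -0.02, 0.02], [-0.0, 0.01, -0.01]]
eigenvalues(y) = [(-0.03+0.19j), (-0.03-0.19j), (0.14+0j)]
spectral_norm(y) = 0.43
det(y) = 0.01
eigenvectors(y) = [[0.12-0.43j, 0.12+0.43j, (-0.47+0j)], [-0.63+0.00j, -0.63-0.00j, 0.76+0.00j], [0.60-0.21j, 0.60+0.21j, 0.44+0.00j]]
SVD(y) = [[-0.32, 0.09, -0.94], [0.7, -0.65, -0.3], [-0.64, -0.75, 0.15]] @ diag([0.4262683188059859, 0.14402813016131943, 0.08860709962837279]) @ [[0.81,0.52,0.28], [0.51,-0.38,-0.77], [-0.29,0.76,-0.58]]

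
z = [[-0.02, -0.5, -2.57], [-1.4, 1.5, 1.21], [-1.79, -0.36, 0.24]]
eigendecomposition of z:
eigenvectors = [[-0.78, -0.38, 0.11], [-0.10, 0.91, -0.99], [-0.61, 0.17, 0.13]]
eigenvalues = [-2.1, 2.32, 1.5]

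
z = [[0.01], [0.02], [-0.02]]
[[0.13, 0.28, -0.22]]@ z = [[0.01]]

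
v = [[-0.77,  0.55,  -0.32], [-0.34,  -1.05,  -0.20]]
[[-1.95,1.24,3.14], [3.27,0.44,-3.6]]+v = [[-2.72, 1.79, 2.82], [2.93, -0.61, -3.80]]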